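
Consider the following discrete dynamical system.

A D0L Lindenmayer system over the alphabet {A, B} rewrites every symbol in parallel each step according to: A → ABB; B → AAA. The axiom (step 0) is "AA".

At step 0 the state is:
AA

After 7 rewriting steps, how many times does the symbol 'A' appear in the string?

t=0: AA
t=1: ABBABB
t=2: ABBAAAAAAABBAAAAAA
t=3: ABBAAAAAAABBABBABBABBABBABBABBAAAAAAABBABBABBABBABBABB
t=4: ABBAAAAAAABBABBABBABBABBABBABBAAAAAAABBAAAAAAABBAAAAAAABBA…BABBABBAAAAAAABBAAAAAAABBAAAAAAABBAAAAAAABBAAAAAAABBAAAAAA  (len 162)
t=5: ABBAAAAAAABBABBABBABBABBABBABBAAAAAAABBAAAAAAABBAAAAAAABBA…BABBABBAAAAAAABBABBABBABBABBABBABBAAAAAAABBABBABBABBABBABB  (len 486)
t=6: ABBAAAAAAABBABBABBABBABBABBABBAAAAAAABBAAAAAAABBAAAAAAABBA…BABBABBAAAAAAABBAAAAAAABBAAAAAAABBAAAAAAABBAAAAAAABBAAAAAA  (len 1458)
t=7: ABBAAAAAAABBABBABBABBABBABBABBAAAAAAABBAAAAAAABBAAAAAAABBA…BABBABBAAAAAAABBABBABBABBABBABBABBAAAAAAABBABBABBABBABBABB  (len 4374)

2522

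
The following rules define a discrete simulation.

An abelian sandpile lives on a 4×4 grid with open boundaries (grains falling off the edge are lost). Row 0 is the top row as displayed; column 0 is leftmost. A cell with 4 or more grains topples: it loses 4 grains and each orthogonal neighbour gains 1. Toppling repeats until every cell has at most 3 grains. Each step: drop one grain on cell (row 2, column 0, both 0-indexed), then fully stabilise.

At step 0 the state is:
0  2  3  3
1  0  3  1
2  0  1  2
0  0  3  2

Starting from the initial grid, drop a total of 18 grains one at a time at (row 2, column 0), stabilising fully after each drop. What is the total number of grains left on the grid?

step 0: 0  2  3  3
1  0  3  1
2  0  1  2
0  0  3  2
step 1: 0  2  3  3
1  0  3  1
3  0  1  2
0  0  3  2
step 2: 0  2  3  3
2  0  3  1
0  1  1  2
1  0  3  2
step 3: 0  2  3  3
2  0  3  1
1  1  1  2
1  0  3  2
step 4: 0  2  3  3
2  0  3  1
2  1  1  2
1  0  3  2
step 5: 0  2  3  3
2  0  3  1
3  1  1  2
1  0  3  2
step 6: 0  2  3  3
3  0  3  1
0  2  1  2
2  0  3  2
step 7: 0  2  3  3
3  0  3  1
1  2  1  2
2  0  3  2
step 8: 0  2  3  3
3  0  3  1
2  2  1  2
2  0  3  2
step 9: 0  2  3  3
3  0  3  1
3  2  1  2
2  0  3  2
step 10: 1  2  3  3
0  1  3  1
1  3  1  2
3  0  3  2
step 11: 1  2  3  3
0  1  3  1
2  3  1  2
3  0  3  2
step 12: 1  2  3  3
0  1  3  1
3  3  1  2
3  0  3  2
step 13: 1  2  3  3
1  2  3  1
2  0  2  2
0  2  3  2
step 14: 1  2  3  3
1  2  3  1
3  0  2  2
0  2  3  2
step 15: 1  2  3  3
2  2  3  1
0  1  2  2
1  2  3  2
step 16: 1  2  3  3
2  2  3  1
1  1  2  2
1  2  3  2
step 17: 1  2  3  3
2  2  3  1
2  1  2  2
1  2  3  2
step 18: 1  2  3  3
2  2  3  1
3  1  2  2
1  2  3  2

33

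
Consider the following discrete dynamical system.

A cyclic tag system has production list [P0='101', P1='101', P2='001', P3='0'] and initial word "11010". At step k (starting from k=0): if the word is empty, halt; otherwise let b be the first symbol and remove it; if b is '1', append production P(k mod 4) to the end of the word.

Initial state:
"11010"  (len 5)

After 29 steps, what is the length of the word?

18

t=0: "11010"  (len 5)
t=1: "1010101"  (len 7)
t=2: "010101101"  (len 9)
t=3: "10101101"  (len 8)
t=4: "01011010"  (len 8)
t=5: "1011010"  (len 7)
t=6: "011010101"  (len 9)
t=7: "11010101"  (len 8)
t=8: "10101010"  (len 8)
t=9: "0101010101"  (len 10)
t=10: "101010101"  (len 9)
t=11: "01010101001"  (len 11)
t=12: "1010101001"  (len 10)
t=13: "010101001101"  (len 12)
t=14: "10101001101"  (len 11)
t=15: "0101001101001"  (len 13)
t=16: "101001101001"  (len 12)
t=17: "01001101001101"  (len 14)
t=18: "1001101001101"  (len 13)
t=19: "001101001101001"  (len 15)
t=20: "01101001101001"  (len 14)
t=21: "1101001101001"  (len 13)
t=22: "101001101001101"  (len 15)
t=23: "01001101001101001"  (len 17)
t=24: "1001101001101001"  (len 16)
t=25: "001101001101001101"  (len 18)
t=26: "01101001101001101"  (len 17)
t=27: "1101001101001101"  (len 16)
t=28: "1010011010011010"  (len 16)
t=29: "010011010011010101"  (len 18)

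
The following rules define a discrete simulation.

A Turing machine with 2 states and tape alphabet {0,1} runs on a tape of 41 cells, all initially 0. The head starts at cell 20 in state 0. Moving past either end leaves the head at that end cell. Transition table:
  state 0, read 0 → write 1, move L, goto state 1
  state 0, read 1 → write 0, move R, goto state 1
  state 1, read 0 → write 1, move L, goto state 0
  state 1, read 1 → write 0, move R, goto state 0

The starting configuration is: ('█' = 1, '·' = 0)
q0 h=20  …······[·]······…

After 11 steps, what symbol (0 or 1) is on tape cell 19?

[0] q0 h=20  …······[·]······…
[1] q1 h=19  …······[·]█·····…
[2] q0 h=18  …······[·]██····…
[3] q1 h=17  …······[·]███···…
[4] q0 h=16  …······[·]████··…
[5] q1 h=15  …······[·]█████·…
[6] q0 h=14  …······[·]██████…
[7] q1 h=13  …······[·]██████…
[8] q0 h=12  …······[·]██████…
[9] q1 h=11  …······[·]██████…
[10] q0 h=10  …······[·]██████…
[11] q1 h= 9  …······[·]██████…

1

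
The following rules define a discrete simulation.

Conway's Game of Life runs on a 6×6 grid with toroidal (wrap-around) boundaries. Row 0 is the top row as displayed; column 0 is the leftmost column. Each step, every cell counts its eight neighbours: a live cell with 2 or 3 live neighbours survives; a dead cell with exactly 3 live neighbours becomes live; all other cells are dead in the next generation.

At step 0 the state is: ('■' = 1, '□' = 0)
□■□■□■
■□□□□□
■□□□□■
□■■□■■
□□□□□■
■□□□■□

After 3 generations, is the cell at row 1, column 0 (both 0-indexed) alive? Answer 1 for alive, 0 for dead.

1

t=0: □■□■□■
■□□□□□
■□□□□■
□■■□■■
□□□□□■
■□□□■□
t=1: □■□□■■
□■□□■□
□□□□■□
□■□□■□
□■□■□□
■□□□■□
t=2: □■□■■□
■□□■■□
□□□■■■
□□■■■□
■■■■■■
■■■■■□
t=3: □□□□□□
■□□□□□
□□□□□□
□□□□□□
□□□□□□
□□□□□□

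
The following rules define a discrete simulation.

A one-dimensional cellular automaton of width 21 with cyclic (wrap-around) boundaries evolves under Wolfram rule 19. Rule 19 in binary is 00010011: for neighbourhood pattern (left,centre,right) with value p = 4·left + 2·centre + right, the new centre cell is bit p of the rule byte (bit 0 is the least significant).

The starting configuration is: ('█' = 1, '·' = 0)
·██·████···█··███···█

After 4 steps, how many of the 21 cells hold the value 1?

k=0  ·██·████···█··███···█
k=1  ········███·██···███·
k=2  ████████······███···█
k=3  ········██████···███·
k=4  ████████······███···█

12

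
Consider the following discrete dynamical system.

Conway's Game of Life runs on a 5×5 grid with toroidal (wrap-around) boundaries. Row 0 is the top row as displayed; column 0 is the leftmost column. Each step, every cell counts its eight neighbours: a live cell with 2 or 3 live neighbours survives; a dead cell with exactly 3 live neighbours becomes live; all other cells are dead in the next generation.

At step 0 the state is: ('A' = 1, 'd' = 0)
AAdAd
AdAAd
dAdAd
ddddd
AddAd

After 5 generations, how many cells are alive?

4

k=0  AAdAd
AdAAd
dAdAd
ddddd
AddAd
k=1  AddAd
AddAd
dAdAA
ddAdA
AAAdd
k=2  AddAd
AAdAd
dAddd
ddddA
AdAdd
k=3  AddAd
AAddd
dAAdA
AAddd
AAdAd
k=4  ddddd
dddAd
ddAdA
dddAd
ddddd
k=5  ddddd
dddAd
ddAdA
dddAd
ddddd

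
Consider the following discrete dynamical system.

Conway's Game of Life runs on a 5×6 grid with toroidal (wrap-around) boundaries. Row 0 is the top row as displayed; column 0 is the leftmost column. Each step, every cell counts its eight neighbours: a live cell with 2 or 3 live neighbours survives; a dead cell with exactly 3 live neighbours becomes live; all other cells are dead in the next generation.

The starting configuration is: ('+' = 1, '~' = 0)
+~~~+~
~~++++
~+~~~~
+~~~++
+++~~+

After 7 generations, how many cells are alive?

[0] +~~~+~
~~++++
~+~~~~
+~~~++
+++~~+
[1] ~~~~~~
++++++
~++~~~
~~+~+~
~~~+~~
[2] ++~~~+
+~~+++
~~~~~~
~++~~~
~~~+~~
[3] ~+++~~
~+~~+~
++++++
~~+~~~
~~~~~~
[4] ~+++~~
~~~~~~
+~~~++
+~+~++
~+~+~~
[5] ~+~+~~
++++++
++~++~
~~+~~~
~~~~~+
[6] ~+~+~~
~~~~~~
~~~~~~
++++++
~~+~~~
[7] ~~+~~~
~~~~~~
++++++
++++++
~~~~~+

14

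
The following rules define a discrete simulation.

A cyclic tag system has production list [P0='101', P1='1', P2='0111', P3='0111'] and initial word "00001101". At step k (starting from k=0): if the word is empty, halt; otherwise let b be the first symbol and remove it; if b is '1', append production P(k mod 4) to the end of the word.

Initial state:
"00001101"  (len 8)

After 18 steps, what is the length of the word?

21

gen 0: "00001101"  (len 8)
gen 1: "0001101"  (len 7)
gen 2: "001101"  (len 6)
gen 3: "01101"  (len 5)
gen 4: "1101"  (len 4)
gen 5: "101101"  (len 6)
gen 6: "011011"  (len 6)
gen 7: "11011"  (len 5)
gen 8: "10110111"  (len 8)
gen 9: "0110111101"  (len 10)
gen 10: "110111101"  (len 9)
gen 11: "101111010111"  (len 12)
gen 12: "011110101110111"  (len 15)
gen 13: "11110101110111"  (len 14)
gen 14: "11101011101111"  (len 14)
gen 15: "11010111011110111"  (len 17)
gen 16: "10101110111101110111"  (len 20)
gen 17: "0101110111101110111101"  (len 22)
gen 18: "101110111101110111101"  (len 21)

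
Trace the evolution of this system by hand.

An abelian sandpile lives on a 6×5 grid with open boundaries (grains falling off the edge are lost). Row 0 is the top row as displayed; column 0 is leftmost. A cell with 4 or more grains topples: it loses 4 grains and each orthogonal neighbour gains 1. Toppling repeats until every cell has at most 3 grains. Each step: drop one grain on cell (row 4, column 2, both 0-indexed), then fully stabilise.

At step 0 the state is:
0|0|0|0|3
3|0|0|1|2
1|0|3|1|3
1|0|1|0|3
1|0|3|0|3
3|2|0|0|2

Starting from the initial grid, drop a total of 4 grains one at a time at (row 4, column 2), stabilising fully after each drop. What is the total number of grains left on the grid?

gen 0: 0|0|0|0|3
3|0|0|1|2
1|0|3|1|3
1|0|1|0|3
1|0|3|0|3
3|2|0|0|2
gen 1: 0|0|0|0|3
3|0|0|1|2
1|0|3|1|3
1|0|2|0|3
1|1|0|1|3
3|2|1|0|2
gen 2: 0|0|0|0|3
3|0|0|1|2
1|0|3|1|3
1|0|2|0|3
1|1|1|1|3
3|2|1|0|2
gen 3: 0|0|0|0|3
3|0|0|1|2
1|0|3|1|3
1|0|2|0|3
1|1|2|1|3
3|2|1|0|2
gen 4: 0|0|0|0|3
3|0|0|1|2
1|0|3|1|3
1|0|2|0|3
1|1|3|1|3
3|2|1|0|2

40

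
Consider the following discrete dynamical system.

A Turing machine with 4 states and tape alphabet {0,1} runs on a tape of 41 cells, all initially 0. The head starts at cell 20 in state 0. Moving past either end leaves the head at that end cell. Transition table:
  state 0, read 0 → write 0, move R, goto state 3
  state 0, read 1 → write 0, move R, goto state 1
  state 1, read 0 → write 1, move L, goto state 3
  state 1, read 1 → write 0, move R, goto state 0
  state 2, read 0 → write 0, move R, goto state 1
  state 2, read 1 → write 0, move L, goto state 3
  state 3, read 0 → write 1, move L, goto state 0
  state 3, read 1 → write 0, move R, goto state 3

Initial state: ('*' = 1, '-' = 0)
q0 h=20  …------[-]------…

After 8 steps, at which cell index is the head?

22

t=0: q0 h=20  …------[-]------…
t=1: q3 h=21  …------[-]------…
t=2: q0 h=20  …------[-]*-----…
t=3: q3 h=21  …------[*]------…
t=4: q3 h=22  …------[-]------…
t=5: q0 h=21  …------[-]*-----…
t=6: q3 h=22  …------[*]------…
t=7: q3 h=23  …------[-]------…
t=8: q0 h=22  …------[-]*-----…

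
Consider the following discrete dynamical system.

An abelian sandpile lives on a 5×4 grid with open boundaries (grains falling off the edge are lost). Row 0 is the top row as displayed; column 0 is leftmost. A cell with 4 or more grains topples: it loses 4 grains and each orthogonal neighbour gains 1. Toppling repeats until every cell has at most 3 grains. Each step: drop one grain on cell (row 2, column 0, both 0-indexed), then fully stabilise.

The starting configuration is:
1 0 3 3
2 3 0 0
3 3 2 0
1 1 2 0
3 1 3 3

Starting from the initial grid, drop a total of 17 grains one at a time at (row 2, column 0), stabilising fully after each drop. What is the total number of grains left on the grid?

35

step 0: 1 0 3 3
2 3 0 0
3 3 2 0
1 1 2 0
3 1 3 3
step 1: 2 1 3 3
0 1 1 0
2 1 3 0
2 2 2 0
3 1 3 3
step 2: 2 1 3 3
0 1 1 0
3 1 3 0
2 2 2 0
3 1 3 3
step 3: 2 1 3 3
1 1 1 0
0 2 3 0
3 2 2 0
3 1 3 3
step 4: 2 1 3 3
1 1 1 0
1 2 3 0
3 2 2 0
3 1 3 3
step 5: 2 1 3 3
1 1 1 0
2 2 3 0
3 2 2 0
3 1 3 3
step 6: 2 1 3 3
1 1 1 0
3 2 3 0
3 2 2 0
3 1 3 3
step 7: 2 1 3 3
2 1 1 0
1 3 3 0
1 3 2 0
0 2 3 3
step 8: 2 1 3 3
2 1 1 0
2 3 3 0
1 3 2 0
0 2 3 3
step 9: 2 1 3 3
2 1 1 0
3 3 3 0
1 3 2 0
0 2 3 3
step 10: 2 1 3 3
3 2 2 0
1 2 1 1
3 2 1 2
1 0 2 0
step 11: 2 1 3 3
3 2 2 0
2 2 1 1
3 2 1 2
1 0 2 0
step 12: 2 1 3 3
3 2 2 0
3 2 1 1
3 2 1 2
1 0 2 0
step 13: 3 1 3 3
0 3 2 0
2 3 1 1
0 3 1 2
2 0 2 0
step 14: 3 1 3 3
0 3 2 0
3 3 1 1
0 3 1 2
2 0 2 0
step 15: 3 2 3 3
2 0 3 0
1 2 2 1
2 0 2 2
2 1 2 0
step 16: 3 2 3 3
2 0 3 0
2 2 2 1
2 0 2 2
2 1 2 0
step 17: 3 2 3 3
2 0 3 0
3 2 2 1
2 0 2 2
2 1 2 0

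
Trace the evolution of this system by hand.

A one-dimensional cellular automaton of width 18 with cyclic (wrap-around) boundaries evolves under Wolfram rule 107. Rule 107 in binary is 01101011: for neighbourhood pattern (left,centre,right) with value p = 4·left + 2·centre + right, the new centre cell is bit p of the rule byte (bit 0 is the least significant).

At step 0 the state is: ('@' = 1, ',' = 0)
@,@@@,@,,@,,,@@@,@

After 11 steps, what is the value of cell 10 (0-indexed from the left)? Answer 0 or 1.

[0] @,@@@,@,,@,,,@@@,@
[1] @@@,@@,,@,,@@@,@@@
[2] ,,@@@@,@,,@@,@@@,,
[3] @@@,,@@,,@@@@@,@,@
[4] ,,@,@@@,@@,,,@@,@@
[5] ,@,@@,@@@@,@@@@@@@
[6] @,@@@@@,,@@@,,,,,@
[7] @@@,,,@,@@,@,@@@@@
[8] ,,@,@@,@@@@,@@,,,,
[9] @@,@@@@@,,@@@@,@@@
[10] ,@@@,,,@,@@,,@@@,,
[11] @@,@,@@,@@@,@@,@,@

1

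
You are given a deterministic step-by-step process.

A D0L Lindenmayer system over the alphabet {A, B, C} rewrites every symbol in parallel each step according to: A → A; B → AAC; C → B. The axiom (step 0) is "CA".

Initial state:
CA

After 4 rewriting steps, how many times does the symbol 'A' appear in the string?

5

t=0: CA
t=1: BA
t=2: AACA
t=3: AABA
t=4: AAAACA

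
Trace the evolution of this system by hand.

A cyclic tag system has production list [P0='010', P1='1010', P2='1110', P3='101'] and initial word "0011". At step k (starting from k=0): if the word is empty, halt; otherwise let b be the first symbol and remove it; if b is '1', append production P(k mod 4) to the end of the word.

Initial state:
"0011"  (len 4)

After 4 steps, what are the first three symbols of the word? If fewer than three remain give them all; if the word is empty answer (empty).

111

gen 0: "0011"  (len 4)
gen 1: "011"  (len 3)
gen 2: "11"  (len 2)
gen 3: "11110"  (len 5)
gen 4: "1110101"  (len 7)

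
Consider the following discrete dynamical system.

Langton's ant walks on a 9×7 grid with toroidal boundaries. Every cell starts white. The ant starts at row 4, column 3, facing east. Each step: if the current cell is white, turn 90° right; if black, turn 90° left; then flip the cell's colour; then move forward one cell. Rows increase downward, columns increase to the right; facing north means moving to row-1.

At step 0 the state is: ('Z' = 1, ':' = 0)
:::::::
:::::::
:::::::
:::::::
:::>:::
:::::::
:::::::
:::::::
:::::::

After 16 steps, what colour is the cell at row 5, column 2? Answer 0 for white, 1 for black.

1

k=0  :::::::
:::::::
:::::::
:::::::
:::>:::
:::::::
:::::::
:::::::
:::::::
k=1  :::::::
:::::::
:::::::
:::::::
:::Z:::
:::v:::
:::::::
:::::::
:::::::
k=2  :::::::
:::::::
:::::::
:::::::
:::Z:::
::<Z:::
:::::::
:::::::
:::::::
k=3  :::::::
:::::::
:::::::
:::::::
::^Z:::
::ZZ:::
:::::::
:::::::
:::::::
k=4  :::::::
:::::::
:::::::
:::::::
::Z>:::
::ZZ:::
:::::::
:::::::
:::::::
k=5  :::::::
:::::::
:::::::
:::^:::
::Z::::
::ZZ:::
:::::::
:::::::
:::::::
k=6  :::::::
:::::::
:::::::
:::Z>::
::Z::::
::ZZ:::
:::::::
:::::::
:::::::
k=7  :::::::
:::::::
:::::::
:::ZZ::
::Z:v::
::ZZ:::
:::::::
:::::::
:::::::
k=8  :::::::
:::::::
:::::::
:::ZZ::
::Z<Z::
::ZZ:::
:::::::
:::::::
:::::::
k=9  :::::::
:::::::
:::::::
:::^Z::
::ZZZ::
::ZZ:::
:::::::
:::::::
:::::::
k=10  :::::::
:::::::
:::::::
::<:Z::
::ZZZ::
::ZZ:::
:::::::
:::::::
:::::::
k=11  :::::::
:::::::
::^::::
::Z:Z::
::ZZZ::
::ZZ:::
:::::::
:::::::
:::::::
k=12  :::::::
:::::::
::Z>:::
::Z:Z::
::ZZZ::
::ZZ:::
:::::::
:::::::
:::::::
k=13  :::::::
:::::::
::ZZ:::
::ZvZ::
::ZZZ::
::ZZ:::
:::::::
:::::::
:::::::
k=14  :::::::
:::::::
::ZZ:::
::<ZZ::
::ZZZ::
::ZZ:::
:::::::
:::::::
:::::::
k=15  :::::::
:::::::
::ZZ:::
:::ZZ::
::vZZ::
::ZZ:::
:::::::
:::::::
:::::::
k=16  :::::::
:::::::
::ZZ:::
:::ZZ::
:::>Z::
::ZZ:::
:::::::
:::::::
:::::::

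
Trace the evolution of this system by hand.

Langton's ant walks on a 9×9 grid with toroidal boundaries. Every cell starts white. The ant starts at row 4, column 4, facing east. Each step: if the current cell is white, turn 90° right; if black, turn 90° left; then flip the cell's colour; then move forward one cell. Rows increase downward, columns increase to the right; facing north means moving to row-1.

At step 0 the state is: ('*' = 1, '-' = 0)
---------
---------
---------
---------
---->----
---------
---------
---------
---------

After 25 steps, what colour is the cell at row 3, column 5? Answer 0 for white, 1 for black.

1

0) ---------
---------
---------
---------
---->----
---------
---------
---------
---------
1) ---------
---------
---------
---------
----*----
----v----
---------
---------
---------
2) ---------
---------
---------
---------
----*----
---<*----
---------
---------
---------
3) ---------
---------
---------
---------
---^*----
---**----
---------
---------
---------
4) ---------
---------
---------
---------
---*>----
---**----
---------
---------
---------
5) ---------
---------
---------
----^----
---*-----
---**----
---------
---------
---------
6) ---------
---------
---------
----*>---
---*-----
---**----
---------
---------
---------
7) ---------
---------
---------
----**---
---*-v---
---**----
---------
---------
---------
8) ---------
---------
---------
----**---
---*<*---
---**----
---------
---------
---------
9) ---------
---------
---------
----^*---
---***---
---**----
---------
---------
---------
10) ---------
---------
---------
---<-*---
---***---
---**----
---------
---------
---------
11) ---------
---------
---^-----
---*-*---
---***---
---**----
---------
---------
---------
12) ---------
---------
---*>----
---*-*---
---***---
---**----
---------
---------
---------
13) ---------
---------
---**----
---*v*---
---***---
---**----
---------
---------
---------
14) ---------
---------
---**----
---<**---
---***---
---**----
---------
---------
---------
15) ---------
---------
---**----
----**---
---v**---
---**----
---------
---------
---------
16) ---------
---------
---**----
----**---
---->*---
---**----
---------
---------
---------
17) ---------
---------
---**----
----^*---
-----*---
---**----
---------
---------
---------
18) ---------
---------
---**----
---<-*---
-----*---
---**----
---------
---------
---------
19) ---------
---------
---^*----
---*-*---
-----*---
---**----
---------
---------
---------
20) ---------
---------
--<-*----
---*-*---
-----*---
---**----
---------
---------
---------
21) ---------
--^------
--*-*----
---*-*---
-----*---
---**----
---------
---------
---------
22) ---------
--*>-----
--*-*----
---*-*---
-----*---
---**----
---------
---------
---------
23) ---------
--**-----
--*v*----
---*-*---
-----*---
---**----
---------
---------
---------
24) ---------
--**-----
--<**----
---*-*---
-----*---
---**----
---------
---------
---------
25) ---------
--**-----
---**----
--v*-*---
-----*---
---**----
---------
---------
---------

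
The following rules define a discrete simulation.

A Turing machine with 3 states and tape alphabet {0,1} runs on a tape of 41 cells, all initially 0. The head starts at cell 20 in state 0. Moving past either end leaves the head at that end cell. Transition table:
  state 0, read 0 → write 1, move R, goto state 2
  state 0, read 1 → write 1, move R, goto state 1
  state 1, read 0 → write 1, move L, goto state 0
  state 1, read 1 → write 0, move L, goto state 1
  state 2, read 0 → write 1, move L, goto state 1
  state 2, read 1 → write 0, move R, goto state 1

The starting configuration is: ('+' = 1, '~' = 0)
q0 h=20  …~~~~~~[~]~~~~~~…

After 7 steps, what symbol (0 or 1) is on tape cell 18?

1

k=0  q0 h=20  …~~~~~~[~]~~~~~~…
k=1  q2 h=21  …~~~~~+[~]~~~~~~…
k=2  q1 h=20  …~~~~~~[+]+~~~~~…
k=3  q1 h=19  …~~~~~~[~]~+~~~~…
k=4  q0 h=18  …~~~~~~[~]+~+~~~…
k=5  q2 h=19  …~~~~~+[+]~+~~~~…
k=6  q1 h=20  …~~~~+~[~]+~~~~~…
k=7  q0 h=19  …~~~~~+[~]++~~~~…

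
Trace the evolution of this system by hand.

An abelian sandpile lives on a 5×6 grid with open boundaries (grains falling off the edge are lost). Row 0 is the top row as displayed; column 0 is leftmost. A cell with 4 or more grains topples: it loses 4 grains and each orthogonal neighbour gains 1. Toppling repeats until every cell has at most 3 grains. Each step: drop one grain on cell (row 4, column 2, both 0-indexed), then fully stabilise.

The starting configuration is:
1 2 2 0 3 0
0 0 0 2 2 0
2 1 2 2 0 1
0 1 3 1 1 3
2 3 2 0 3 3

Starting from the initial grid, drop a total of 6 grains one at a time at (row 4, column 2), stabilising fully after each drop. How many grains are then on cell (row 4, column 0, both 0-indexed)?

t=0: 1 2 2 0 3 0
0 0 0 2 2 0
2 1 2 2 0 1
0 1 3 1 1 3
2 3 2 0 3 3
t=1: 1 2 2 0 3 0
0 0 0 2 2 0
2 1 2 2 0 1
0 1 3 1 1 3
2 3 3 0 3 3
t=2: 1 2 2 0 3 0
0 0 0 2 2 0
2 1 3 2 0 1
0 3 0 2 1 3
3 0 2 1 3 3
t=3: 1 2 2 0 3 0
0 0 0 2 2 0
2 1 3 2 0 1
0 3 0 2 1 3
3 0 3 1 3 3
t=4: 1 2 2 0 3 0
0 0 0 2 2 0
2 1 3 2 0 1
0 3 1 2 1 3
3 1 0 2 3 3
t=5: 1 2 2 0 3 0
0 0 0 2 2 0
2 1 3 2 0 1
0 3 1 2 1 3
3 1 1 2 3 3
t=6: 1 2 2 0 3 0
0 0 0 2 2 0
2 1 3 2 0 1
0 3 1 2 1 3
3 1 2 2 3 3

3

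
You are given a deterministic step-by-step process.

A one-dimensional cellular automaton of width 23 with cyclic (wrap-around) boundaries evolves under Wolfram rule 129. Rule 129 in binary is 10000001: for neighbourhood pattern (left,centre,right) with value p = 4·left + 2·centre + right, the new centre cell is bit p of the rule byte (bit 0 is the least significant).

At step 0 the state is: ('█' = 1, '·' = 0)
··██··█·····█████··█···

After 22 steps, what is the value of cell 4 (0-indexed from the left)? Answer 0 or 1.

1

t=0: ··██··█·····█████··█···
t=1: █·······███··███·····██
t=2: ··█████··█····█··███··█
t=3: ···███·····██·····█····
t=4: ██··█··███····███···███
t=5: █·······█··██··█··█··██
t=6: ··█████···············█
t=7: ···███··█████████████··
t=8: ██··█····███████████··█
t=9: █·····██··█████████····
t=10: ··███······███████··██·
t=11: █··█··████··█████······
t=12: ·······██····███··████·
t=13: ██████····██··█····██··
t=14: ·████··██·······██·····
t=15: ··██······█████····████
t=16: ·····████··███··██··██·
t=17: ████··██····█··········
t=18: ·██······██···████████·
t=19: ····████····█··██████··
t=20: ███··██··██·····████··█
t=21: ██··········███··██····
t=22: ···████████··█······██·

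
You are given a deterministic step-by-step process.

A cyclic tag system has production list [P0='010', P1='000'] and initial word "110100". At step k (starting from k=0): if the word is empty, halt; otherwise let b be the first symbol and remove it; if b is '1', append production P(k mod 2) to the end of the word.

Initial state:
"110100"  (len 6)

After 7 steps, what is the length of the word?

8

k=0  "110100"  (len 6)
k=1  "10100010"  (len 8)
k=2  "0100010000"  (len 10)
k=3  "100010000"  (len 9)
k=4  "00010000000"  (len 11)
k=5  "0010000000"  (len 10)
k=6  "010000000"  (len 9)
k=7  "10000000"  (len 8)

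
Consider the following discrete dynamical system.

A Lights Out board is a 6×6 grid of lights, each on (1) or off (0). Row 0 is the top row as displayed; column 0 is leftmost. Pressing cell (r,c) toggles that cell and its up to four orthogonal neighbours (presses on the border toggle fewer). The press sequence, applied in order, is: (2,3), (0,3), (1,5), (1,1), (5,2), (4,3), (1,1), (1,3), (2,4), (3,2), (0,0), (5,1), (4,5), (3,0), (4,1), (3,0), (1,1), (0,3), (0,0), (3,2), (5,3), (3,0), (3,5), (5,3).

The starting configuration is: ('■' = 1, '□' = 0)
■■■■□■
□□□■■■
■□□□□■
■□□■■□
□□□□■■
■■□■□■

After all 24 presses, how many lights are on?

k=0  ■■■■□■
□□□■■■
■□□□□■
■□□■■□
□□□□■■
■■□■□■
k=1  ■■■■□■
□□□□■■
■□■■■■
■□□□■□
□□□□■■
■■□■□■
k=2  ■■□□■■
□□□■■■
■□■■■■
■□□□■□
□□□□■■
■■□■□■
k=3  ■■□□■□
□□□■□□
■□■■■□
■□□□■□
□□□□■■
■■□■□■
k=4  ■□□□■□
■■■■□□
■■■■■□
■□□□■□
□□□□■■
■■□■□■
k=5  ■□□□■□
■■■■□□
■■■■■□
■□□□■□
□□■□■■
■□■□□■
k=6  ■□□□■□
■■■■□□
■■■■■□
■□□■■□
□□□■□■
■□■■□■
k=7  ■■□□■□
□□□■□□
■□■■■□
■□□■■□
□□□■□■
■□■■□■
k=8  ■■□■■□
□□■□■□
■□■□■□
■□□■■□
□□□■□■
■□■■□■
k=9  ■■□■■□
□□■□□□
■□■■□■
■□□■□□
□□□■□■
■□■■□■
k=10  ■■□■■□
□□■□□□
■□□■□■
■■■□□□
□□■■□■
■□■■□■
k=11  □□□■■□
■□■□□□
■□□■□■
■■■□□□
□□■■□■
■□■■□■
k=12  □□□■■□
■□■□□□
■□□■□■
■■■□□□
□■■■□■
□■□■□■
k=13  □□□■■□
■□■□□□
■□□■□■
■■■□□■
□■■■■□
□■□■□□
k=14  □□□■■□
■□■□□□
□□□■□■
□□■□□■
■■■■■□
□■□■□□
k=15  □□□■■□
■□■□□□
□□□■□■
□■■□□■
□□□■■□
□□□■□□
k=16  □□□■■□
■□■□□□
■□□■□■
■□■□□■
■□□■■□
□□□■□□
k=17  □■□■■□
□■□□□□
■■□■□■
■□■□□■
■□□■■□
□□□■□□
k=18  □■■□□□
□■□■□□
■■□■□■
■□■□□■
■□□■■□
□□□■□□
k=19  ■□■□□□
■■□■□□
■■□■□■
■□■□□■
■□□■■□
□□□■□□
k=20  ■□■□□□
■■□■□□
■■■■□■
■■□■□■
■□■■■□
□□□■□□
k=21  ■□■□□□
■■□■□□
■■■■□■
■■□■□■
■□■□■□
□□■□■□
k=22  ■□■□□□
■■□■□□
□■■■□■
□□□■□■
□□■□■□
□□■□■□
k=23  ■□■□□□
■■□■□□
□■■■□□
□□□■■□
□□■□■■
□□■□■□
k=24  ■□■□□□
■■□■□□
□■■■□□
□□□■■□
□□■■■■
□□□■□□

15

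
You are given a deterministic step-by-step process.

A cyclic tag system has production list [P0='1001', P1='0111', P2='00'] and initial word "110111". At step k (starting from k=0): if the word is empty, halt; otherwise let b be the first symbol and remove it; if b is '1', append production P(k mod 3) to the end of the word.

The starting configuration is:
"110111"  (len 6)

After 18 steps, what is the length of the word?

28

t=0: "110111"  (len 6)
t=1: "101111001"  (len 9)
t=2: "011110010111"  (len 12)
t=3: "11110010111"  (len 11)
t=4: "11100101111001"  (len 14)
t=5: "11001011110010111"  (len 17)
t=6: "100101111001011100"  (len 18)
t=7: "001011110010111001001"  (len 21)
t=8: "01011110010111001001"  (len 20)
t=9: "1011110010111001001"  (len 19)
t=10: "0111100101110010011001"  (len 22)
t=11: "111100101110010011001"  (len 21)
t=12: "1110010111001001100100"  (len 22)
t=13: "1100101110010011001001001"  (len 25)
t=14: "1001011100100110010010010111"  (len 28)
t=15: "00101110010011001001001011100"  (len 29)
t=16: "0101110010011001001001011100"  (len 28)
t=17: "101110010011001001001011100"  (len 27)
t=18: "0111001001100100100101110000"  (len 28)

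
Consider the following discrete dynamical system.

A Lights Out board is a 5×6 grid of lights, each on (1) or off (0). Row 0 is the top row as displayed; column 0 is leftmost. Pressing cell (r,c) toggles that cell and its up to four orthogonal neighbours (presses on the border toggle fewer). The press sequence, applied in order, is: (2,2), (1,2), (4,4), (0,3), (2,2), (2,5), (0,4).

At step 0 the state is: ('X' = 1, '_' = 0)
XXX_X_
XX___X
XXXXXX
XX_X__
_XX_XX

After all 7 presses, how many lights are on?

19

0) XXX_X_
XX___X
XXXXXX
XX_X__
_XX_XX
1) XXX_X_
XXX__X
X___XX
XXXX__
_XX_XX
2) XX__X_
X__X_X
X_X_XX
XXXX__
_XX_XX
3) XX__X_
X__X_X
X_X_XX
XXXXX_
_XXX__
4) XXXX__
X____X
X_X_XX
XXXXX_
_XXX__
5) XXXX__
X_X__X
XX_XXX
XX_XX_
_XXX__
6) XXXX__
X_X___
XX_X__
XX_XXX
_XXX__
7) XXX_XX
X_X_X_
XX_X__
XX_XXX
_XXX__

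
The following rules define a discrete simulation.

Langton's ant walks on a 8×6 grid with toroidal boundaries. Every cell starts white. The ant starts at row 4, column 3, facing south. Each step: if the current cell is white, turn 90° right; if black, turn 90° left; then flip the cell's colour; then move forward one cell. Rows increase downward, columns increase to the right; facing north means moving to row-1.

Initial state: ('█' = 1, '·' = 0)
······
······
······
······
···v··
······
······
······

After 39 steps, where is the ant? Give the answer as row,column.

gen 0: ······
······
······
······
···v··
······
······
······
gen 1: ······
······
······
······
··<█··
······
······
······
gen 2: ······
······
······
··^···
··██··
······
······
······
gen 3: ······
······
······
··█>··
··██··
······
······
······
gen 4: ······
······
······
··██··
··█v··
······
······
······
gen 5: ······
······
······
··██··
··█·>·
······
······
······
gen 6: ······
······
······
··██··
··█·█·
····v·
······
······
gen 7: ······
······
······
··██··
··█·█·
···<█·
······
······
gen 8: ······
······
······
··██··
··█^█·
···██·
······
······
gen 9: ······
······
······
··██··
··██>·
···██·
······
······
gen 10: ······
······
······
··██^·
··██··
···██·
······
······
gen 11: ······
······
······
··███>
··██··
···██·
······
······
gen 12: ······
······
······
··████
··██·v
···██·
······
······
gen 13: ······
······
······
··████
··██<█
···██·
······
······
gen 14: ······
······
······
··██^█
··████
···██·
······
······
gen 15: ······
······
······
··█<·█
··████
···██·
······
······
gen 16: ······
······
······
··█··█
··█v██
···██·
······
······
gen 17: ······
······
······
··█··█
··█·>█
···██·
······
······
gen 18: ······
······
······
··█·^█
··█··█
···██·
······
······
gen 19: ······
······
······
··█·█>
··█··█
···██·
······
······
gen 20: ······
······
·····^
··█·█·
··█··█
···██·
······
······
gen 21: ······
······
>····█
··█·█·
··█··█
···██·
······
······
gen 22: ······
······
█····█
v·█·█·
··█··█
···██·
······
······
gen 23: ······
······
█····█
█·█·█<
··█··█
···██·
······
······
gen 24: ······
······
█····^
█·█·██
··█··█
···██·
······
······
gen 25: ······
······
█···<·
█·█·██
··█··█
···██·
······
······
gen 26: ······
····^·
█···█·
█·█·██
··█··█
···██·
······
······
gen 27: ······
····█>
█···█·
█·█·██
··█··█
···██·
······
······
gen 28: ······
····██
█···█v
█·█·██
··█··█
···██·
······
······
gen 29: ······
····██
█···<█
█·█·██
··█··█
···██·
······
······
gen 30: ······
····██
█····█
█·█·v█
··█··█
···██·
······
······
gen 31: ······
····██
█····█
█·█··>
··█··█
···██·
······
······
gen 32: ······
····██
█····^
█·█···
··█··█
···██·
······
······
gen 33: ······
····██
█···<·
█·█···
··█··█
···██·
······
······
gen 34: ······
····^█
█···█·
█·█···
··█··█
···██·
······
······
gen 35: ······
···<·█
█···█·
█·█···
··█··█
···██·
······
······
gen 36: ···^··
···█·█
█···█·
█·█···
··█··█
···██·
······
······
gen 37: ···█>·
···█·█
█···█·
█·█···
··█··█
···██·
······
······
gen 38: ···██·
···█v█
█···█·
█·█···
··█··█
···██·
······
······
gen 39: ···██·
···<██
█···█·
█·█···
··█··█
···██·
······
······

1,3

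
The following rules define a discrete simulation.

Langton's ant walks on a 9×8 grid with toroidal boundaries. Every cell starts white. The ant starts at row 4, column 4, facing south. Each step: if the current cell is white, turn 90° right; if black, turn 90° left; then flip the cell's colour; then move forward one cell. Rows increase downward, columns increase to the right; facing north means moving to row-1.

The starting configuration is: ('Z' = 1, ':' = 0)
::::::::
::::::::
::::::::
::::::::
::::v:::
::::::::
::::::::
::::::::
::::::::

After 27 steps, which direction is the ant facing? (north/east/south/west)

east

t=0: ::::::::
::::::::
::::::::
::::::::
::::v:::
::::::::
::::::::
::::::::
::::::::
t=1: ::::::::
::::::::
::::::::
::::::::
:::<Z:::
::::::::
::::::::
::::::::
::::::::
t=2: ::::::::
::::::::
::::::::
:::^::::
:::ZZ:::
::::::::
::::::::
::::::::
::::::::
t=3: ::::::::
::::::::
::::::::
:::Z>:::
:::ZZ:::
::::::::
::::::::
::::::::
::::::::
t=4: ::::::::
::::::::
::::::::
:::ZZ:::
:::Zv:::
::::::::
::::::::
::::::::
::::::::
t=5: ::::::::
::::::::
::::::::
:::ZZ:::
:::Z:>::
::::::::
::::::::
::::::::
::::::::
t=6: ::::::::
::::::::
::::::::
:::ZZ:::
:::Z:Z::
:::::v::
::::::::
::::::::
::::::::
t=7: ::::::::
::::::::
::::::::
:::ZZ:::
:::Z:Z::
::::<Z::
::::::::
::::::::
::::::::
t=8: ::::::::
::::::::
::::::::
:::ZZ:::
:::Z^Z::
::::ZZ::
::::::::
::::::::
::::::::
t=9: ::::::::
::::::::
::::::::
:::ZZ:::
:::ZZ>::
::::ZZ::
::::::::
::::::::
::::::::
t=10: ::::::::
::::::::
::::::::
:::ZZ^::
:::ZZ:::
::::ZZ::
::::::::
::::::::
::::::::
t=11: ::::::::
::::::::
::::::::
:::ZZZ>:
:::ZZ:::
::::ZZ::
::::::::
::::::::
::::::::
t=12: ::::::::
::::::::
::::::::
:::ZZZZ:
:::ZZ:v:
::::ZZ::
::::::::
::::::::
::::::::
t=13: ::::::::
::::::::
::::::::
:::ZZZZ:
:::ZZ<Z:
::::ZZ::
::::::::
::::::::
::::::::
t=14: ::::::::
::::::::
::::::::
:::ZZ^Z:
:::ZZZZ:
::::ZZ::
::::::::
::::::::
::::::::
t=15: ::::::::
::::::::
::::::::
:::Z<:Z:
:::ZZZZ:
::::ZZ::
::::::::
::::::::
::::::::
t=16: ::::::::
::::::::
::::::::
:::Z::Z:
:::ZvZZ:
::::ZZ::
::::::::
::::::::
::::::::
t=17: ::::::::
::::::::
::::::::
:::Z::Z:
:::Z:>Z:
::::ZZ::
::::::::
::::::::
::::::::
t=18: ::::::::
::::::::
::::::::
:::Z:^Z:
:::Z::Z:
::::ZZ::
::::::::
::::::::
::::::::
t=19: ::::::::
::::::::
::::::::
:::Z:Z>:
:::Z::Z:
::::ZZ::
::::::::
::::::::
::::::::
t=20: ::::::::
::::::::
::::::^:
:::Z:Z::
:::Z::Z:
::::ZZ::
::::::::
::::::::
::::::::
t=21: ::::::::
::::::::
::::::Z>
:::Z:Z::
:::Z::Z:
::::ZZ::
::::::::
::::::::
::::::::
t=22: ::::::::
::::::::
::::::ZZ
:::Z:Z:v
:::Z::Z:
::::ZZ::
::::::::
::::::::
::::::::
t=23: ::::::::
::::::::
::::::ZZ
:::Z:Z<Z
:::Z::Z:
::::ZZ::
::::::::
::::::::
::::::::
t=24: ::::::::
::::::::
::::::^Z
:::Z:ZZZ
:::Z::Z:
::::ZZ::
::::::::
::::::::
::::::::
t=25: ::::::::
::::::::
:::::<:Z
:::Z:ZZZ
:::Z::Z:
::::ZZ::
::::::::
::::::::
::::::::
t=26: ::::::::
:::::^::
:::::Z:Z
:::Z:ZZZ
:::Z::Z:
::::ZZ::
::::::::
::::::::
::::::::
t=27: ::::::::
:::::Z>:
:::::Z:Z
:::Z:ZZZ
:::Z::Z:
::::ZZ::
::::::::
::::::::
::::::::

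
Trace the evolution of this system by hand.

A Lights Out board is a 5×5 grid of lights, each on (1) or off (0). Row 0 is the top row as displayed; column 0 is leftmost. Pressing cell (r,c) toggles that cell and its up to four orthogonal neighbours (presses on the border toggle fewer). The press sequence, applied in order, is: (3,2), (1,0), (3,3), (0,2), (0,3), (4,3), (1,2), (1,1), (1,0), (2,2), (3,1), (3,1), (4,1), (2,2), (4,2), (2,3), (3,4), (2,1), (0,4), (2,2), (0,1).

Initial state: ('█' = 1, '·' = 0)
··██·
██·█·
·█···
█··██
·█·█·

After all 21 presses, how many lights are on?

gen 0: ··██·
██·█·
·█···
█··██
·█·█·
gen 1: ··██·
██·█·
·██··
███·█
·███·
gen 2: █·██·
···█·
███··
███·█
·███·
gen 3: █·██·
···█·
████·
██·█·
·██··
gen 4: ██···
··██·
████·
██·█·
·██··
gen 5: █████
··█··
████·
██·█·
·██··
gen 6: █████
··█··
████·
██···
·█·██
gen 7: ██·██
·█·█·
██·█·
██···
·█·██
gen 8: █··██
█·██·
█··█·
██···
·█·██
gen 9: ···██
·███·
···█·
██···
·█·██
gen 10: ···██
·█·█·
·██··
███··
·█·██
gen 11: ···██
·█·█·
··█··
·····
···██
gen 12: ···██
·█·█·
·██··
███··
·█·██
gen 13: ···██
·█·█·
·██··
█·█··
█·███
gen 14: ···██
·███·
···█·
█····
█·███
gen 15: ···██
·███·
···█·
█·█··
██··█
gen 16: ···██
·██··
··█·█
█·██·
██··█
gen 17: ···██
·██··
··█··
█·█·█
██···
gen 18: ···██
··█··
██···
███·█
██···
gen 19: ·····
··█·█
██···
███·█
██···
gen 20: ·····
····█
█·██·
██··█
██···
gen 21: ███··
·█··█
█·██·
██··█
██···

13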